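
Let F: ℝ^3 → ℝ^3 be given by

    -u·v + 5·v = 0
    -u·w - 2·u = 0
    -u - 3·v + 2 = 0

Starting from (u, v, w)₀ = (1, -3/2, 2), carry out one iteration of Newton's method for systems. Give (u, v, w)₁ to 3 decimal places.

(-7.000, 3.000, 30.000)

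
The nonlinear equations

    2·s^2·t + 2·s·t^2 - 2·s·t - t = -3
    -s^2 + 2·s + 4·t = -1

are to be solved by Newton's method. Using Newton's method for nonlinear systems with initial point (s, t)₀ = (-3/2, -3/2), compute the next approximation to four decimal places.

At (-3/2, -3/2): F = (-13.5000, -10.2500).
Jacobian J = [[4·s·t + 2·t^2 - 2·t, 2·s^2 + 4·s·t - 2·s - 1], [-2·s + 2, 4]].
At the point, J = [[16.5000, 15.5000], [5.0000, 4.0000]] (det J = -11.5000).
Solving J·Δ = −F gives Δ = (9.1196, -8.8370).
Then the next iterate is (s, t)₁ = (7.6196, -10.3370).

(7.6196, -10.3370)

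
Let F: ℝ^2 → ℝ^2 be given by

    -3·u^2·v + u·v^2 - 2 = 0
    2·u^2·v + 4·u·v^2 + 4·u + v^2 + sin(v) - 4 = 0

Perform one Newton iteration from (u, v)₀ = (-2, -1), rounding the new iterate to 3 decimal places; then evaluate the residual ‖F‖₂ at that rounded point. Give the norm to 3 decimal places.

14.294

At (-2, -1): F = (8.000, -27.84147).
Jacobian J = [[-6·u·v + v^2, -3·u^2 + 2·u·v], [4·u·v + 4·v^2 + 4, 2·u^2 + 8·u·v + 2·v + cos(v)]].
At the point, J = [[-11.000, -8.000], [16.000, 22.54030]] (det J = -119.94333).
Solving J·Δ = −F gives Δ = (-0.354, 1.486).
Then the next iterate is (u, v)₁ = (-2.354, 0.486).
Re-evaluating at (-2.354, 0.486): F = (-10.63524, -9.55057), so ‖F‖₂ = 14.294.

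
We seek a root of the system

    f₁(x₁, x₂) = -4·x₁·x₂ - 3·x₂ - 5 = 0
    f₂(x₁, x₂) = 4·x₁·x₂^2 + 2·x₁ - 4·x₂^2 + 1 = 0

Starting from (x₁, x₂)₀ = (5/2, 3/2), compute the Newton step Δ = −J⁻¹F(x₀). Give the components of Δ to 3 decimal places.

At (5/2, 3/2): F = (-24.500, 19.500).
Jacobian J = [[-4·x₂, -4·x₁ - 3], [4·x₂^2 + 2, 8·x₁·x₂ - 8·x₂]].
At the point, J = [[-6.000, -13.000], [11.000, 18.000]] (det J = 35.000).
Solving J·Δ = −F gives Δ = (5.357, -4.357).

(5.357, -4.357)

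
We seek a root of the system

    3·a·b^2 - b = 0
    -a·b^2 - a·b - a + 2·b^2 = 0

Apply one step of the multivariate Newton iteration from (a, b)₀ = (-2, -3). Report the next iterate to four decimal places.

(-1.9943, -1.5473)

At (-2, -3): F = (-51.0000, 32.0000).
Jacobian J = [[3·b^2, 6·a·b - 1], [-b^2 - b - 1, -2·a·b - a + 4·b]].
At the point, J = [[27.0000, 35.0000], [-7.0000, -22.0000]] (det J = -349.0000).
Solving J·Δ = −F gives Δ = (0.0057, 1.4527).
Then the next iterate is (a, b)₁ = (-1.9943, -1.5473).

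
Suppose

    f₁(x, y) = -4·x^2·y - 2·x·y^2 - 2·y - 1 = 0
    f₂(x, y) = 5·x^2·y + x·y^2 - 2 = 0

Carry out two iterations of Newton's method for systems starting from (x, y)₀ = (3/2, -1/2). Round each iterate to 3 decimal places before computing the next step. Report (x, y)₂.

(-2.303, -2.185)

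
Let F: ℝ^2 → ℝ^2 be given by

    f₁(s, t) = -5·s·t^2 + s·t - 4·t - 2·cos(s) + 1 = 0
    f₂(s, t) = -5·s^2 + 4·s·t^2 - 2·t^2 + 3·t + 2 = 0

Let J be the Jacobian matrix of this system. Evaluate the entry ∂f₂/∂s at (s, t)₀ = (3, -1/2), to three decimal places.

∂f₂/∂s = -10·s + 4·t^2.
At (3, -1/2) this is -29.000.

-29.000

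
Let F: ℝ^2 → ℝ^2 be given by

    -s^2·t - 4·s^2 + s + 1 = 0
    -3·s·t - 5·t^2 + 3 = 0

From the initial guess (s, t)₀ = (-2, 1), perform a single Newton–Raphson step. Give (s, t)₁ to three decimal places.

(-0.958, 1.219)

At (-2, 1): F = (-21.000, 4.000).
Jacobian J = [[-2·s·t - 8·s + 1, -s^2], [-3·t, -3·s - 10·t]].
At the point, J = [[21.000, -4.000], [-3.000, -4.000]] (det J = -96.000).
Solving J·Δ = −F gives Δ = (1.042, 0.219).
Then the next iterate is (s, t)₁ = (-0.958, 1.219).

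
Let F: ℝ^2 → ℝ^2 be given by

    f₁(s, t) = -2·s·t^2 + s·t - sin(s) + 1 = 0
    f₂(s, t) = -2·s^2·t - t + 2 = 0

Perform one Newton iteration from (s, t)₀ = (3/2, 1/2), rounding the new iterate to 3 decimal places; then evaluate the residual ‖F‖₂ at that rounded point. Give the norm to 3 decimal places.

At (3/2, 1/2): F = (0.00251, -0.750).
Jacobian J = [[-2·t^2 + t - cos(s), -4·s·t + s], [-4·s·t, -2·s^2 - 1]].
At the point, J = [[-0.07074, -1.500], [-3.000, -5.500]] (det J = -4.11095).
Solving J·Δ = −F gives Δ = (-0.277, 0.015).
Then the next iterate is (s, t)₁ = (1.223, 0.515).
Re-evaluating at (1.223, 0.515): F = (0.04098, -0.05560), so ‖F‖₂ = 0.069.

0.069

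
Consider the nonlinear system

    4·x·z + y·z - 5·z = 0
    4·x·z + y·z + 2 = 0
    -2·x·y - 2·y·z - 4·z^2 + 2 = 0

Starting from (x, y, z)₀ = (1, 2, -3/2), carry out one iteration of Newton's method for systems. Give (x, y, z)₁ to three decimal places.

At (1, 2, -3/2): F = (-1.500, -7.000, -5.000).
Jacobian J = [[4·z, z, 4·x + y - 5], [4·z, z, 4·x + y], [-2·y, -2·x - 2·z, -2·y - 8·z]].
At the point, J = [[-6.000, -1.500, 1.000], [-6.000, -1.500, 6.000], [-4.000, 1.000, 8.000]] (det J = 60.000).
Solving J·Δ = −F gives Δ = (0.442, -2.033, 1.100).
Then the next iterate is (x, y, z)₁ = (1.442, -0.033, -0.400).

(1.442, -0.033, -0.400)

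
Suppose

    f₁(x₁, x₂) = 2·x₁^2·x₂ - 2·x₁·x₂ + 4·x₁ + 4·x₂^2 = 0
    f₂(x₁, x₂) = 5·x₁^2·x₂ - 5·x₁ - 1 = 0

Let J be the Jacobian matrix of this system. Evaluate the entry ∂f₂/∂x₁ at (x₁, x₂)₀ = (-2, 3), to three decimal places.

∂f₂/∂x₁ = 10·x₁·x₂ - 5.
At (-2, 3) this is -65.000.

-65.000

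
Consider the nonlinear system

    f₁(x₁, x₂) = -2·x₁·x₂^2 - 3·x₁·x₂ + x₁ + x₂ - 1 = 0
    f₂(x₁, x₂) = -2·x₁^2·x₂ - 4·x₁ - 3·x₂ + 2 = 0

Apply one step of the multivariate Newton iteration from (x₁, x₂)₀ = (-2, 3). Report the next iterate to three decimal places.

At (-2, 3): F = (54.000, -23.000).
Jacobian J = [[-2·x₂^2 - 3·x₂ + 1, -4·x₁·x₂ - 3·x₁ + 1], [-4·x₁·x₂ - 4, -2·x₁^2 - 3]].
At the point, J = [[-26.000, 31.000], [20.000, -11.000]] (det J = -334.000).
Solving J·Δ = −F gives Δ = (0.356, -1.443).
Then the next iterate is (x₁, x₂)₁ = (-1.644, 1.557).

(-1.644, 1.557)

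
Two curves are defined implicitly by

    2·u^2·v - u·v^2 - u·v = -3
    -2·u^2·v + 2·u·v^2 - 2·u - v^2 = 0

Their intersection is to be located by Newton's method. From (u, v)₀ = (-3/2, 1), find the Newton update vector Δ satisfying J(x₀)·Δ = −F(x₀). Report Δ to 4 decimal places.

(1.7772, 0.4130)

At (-3/2, 1): F = (10.5000, -5.5000).
Jacobian J = [[4·u·v - v^2 - v, 2·u^2 - 2·u·v - u], [-4·u·v + 2·v^2 - 2, -2·u^2 + 4·u·v - 2·v]].
At the point, J = [[-8.0000, 9.0000], [6.0000, -12.5000]] (det J = 46.0000).
Solving J·Δ = −F gives Δ = (1.7772, 0.4130).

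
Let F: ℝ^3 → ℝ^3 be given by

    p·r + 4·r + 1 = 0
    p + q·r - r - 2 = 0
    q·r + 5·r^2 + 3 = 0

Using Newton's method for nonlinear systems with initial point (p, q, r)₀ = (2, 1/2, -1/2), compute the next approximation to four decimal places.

(3.8125, 4.1406, -0.0156)

At (2, 1/2, -1/2): F = (-2.0000, 0.2500, 4.0000).
Jacobian J = [[r, 0, p + 4], [1, r, q - 1], [0, r, q + 10·r]].
At the point, J = [[-0.5000, 0.0000, 6.0000], [1.0000, -0.5000, -0.5000], [0.0000, -0.5000, -4.5000]] (det J = -4.0000).
Solving J·Δ = −F gives Δ = (1.8125, 3.6406, 0.4844).
Then the next iterate is (p, q, r)₁ = (3.8125, 4.1406, -0.0156).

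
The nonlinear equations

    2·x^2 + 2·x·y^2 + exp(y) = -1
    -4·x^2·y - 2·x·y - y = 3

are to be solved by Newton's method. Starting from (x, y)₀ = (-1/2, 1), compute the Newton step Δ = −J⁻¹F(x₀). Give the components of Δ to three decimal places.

At (-1/2, 1): F = (3.21828, -4.000).
Jacobian J = [[4·x + 2·y^2, 4·x·y + exp(y)], [-8·x·y - 2·y, -4·x^2 - 2·x - 1]].
At the point, J = [[0.000, 0.71828], [2.000, -1.000]] (det J = -1.43656).
Solving J·Δ = −F gives Δ = (-0.240, -4.481).

(-0.240, -4.481)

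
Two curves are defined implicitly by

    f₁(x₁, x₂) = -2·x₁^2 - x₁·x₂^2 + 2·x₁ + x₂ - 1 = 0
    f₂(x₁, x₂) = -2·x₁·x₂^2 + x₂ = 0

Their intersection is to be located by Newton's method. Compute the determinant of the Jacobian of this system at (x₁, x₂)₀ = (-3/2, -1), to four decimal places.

-39.0000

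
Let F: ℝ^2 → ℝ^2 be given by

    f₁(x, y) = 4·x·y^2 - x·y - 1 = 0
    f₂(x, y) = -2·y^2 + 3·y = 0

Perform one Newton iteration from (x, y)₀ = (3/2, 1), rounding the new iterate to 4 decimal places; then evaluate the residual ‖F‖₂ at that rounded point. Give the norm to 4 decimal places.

At (3/2, 1): F = (3.5000, 1.0000).
Jacobian J = [[4·y^2 - y, 8·x·y - x], [0, -4·y + 3]].
At the point, J = [[3.0000, 10.5000], [0.0000, -1.0000]] (det J = -3.0000).
Solving J·Δ = −F gives Δ = (-4.6667, 1.0000).
Then the next iterate is (x, y)₁ = (-3.1667, 2.0000).
Re-evaluating at (-3.1667, 2.0000): F = (-45.3338, -2.0000), so ‖F‖₂ = 45.3779.

45.3779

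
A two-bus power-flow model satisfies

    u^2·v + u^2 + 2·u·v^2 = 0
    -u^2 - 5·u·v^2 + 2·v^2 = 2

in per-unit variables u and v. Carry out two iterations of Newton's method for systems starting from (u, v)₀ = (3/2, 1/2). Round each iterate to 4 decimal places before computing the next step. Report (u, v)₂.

(2.5641, -0.6244)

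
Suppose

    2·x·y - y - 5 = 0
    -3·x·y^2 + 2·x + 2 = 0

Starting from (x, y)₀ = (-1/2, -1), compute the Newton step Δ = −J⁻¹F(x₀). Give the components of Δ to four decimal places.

At (-1/2, -1): F = (-3.0000, 2.5000).
Jacobian J = [[2·y, 2·x - 1], [-3·y^2 + 2, -6·x·y]].
At the point, J = [[-2.0000, -2.0000], [-1.0000, -3.0000]] (det J = 4.0000).
Solving J·Δ = −F gives Δ = (-3.5000, 2.0000).

(-3.5000, 2.0000)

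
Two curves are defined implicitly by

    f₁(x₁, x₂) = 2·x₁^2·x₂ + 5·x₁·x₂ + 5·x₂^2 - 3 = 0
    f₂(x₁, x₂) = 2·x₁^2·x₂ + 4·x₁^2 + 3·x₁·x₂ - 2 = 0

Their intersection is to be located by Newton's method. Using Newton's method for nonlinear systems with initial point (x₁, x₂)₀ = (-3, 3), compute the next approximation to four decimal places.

(-1.9598, 2.1165)

At (-3, 3): F = (51.0000, 61.0000).
Jacobian J = [[4·x₁·x₂ + 5·x₂, 2·x₁^2 + 5·x₁ + 10·x₂], [4·x₁·x₂ + 8·x₁ + 3·x₂, 2·x₁^2 + 3·x₁]].
At the point, J = [[-21.0000, 33.0000], [-51.0000, 9.0000]] (det J = 1494.0000).
Solving J·Δ = −F gives Δ = (1.0402, -0.8835).
Then the next iterate is (x₁, x₂)₁ = (-1.9598, 2.1165).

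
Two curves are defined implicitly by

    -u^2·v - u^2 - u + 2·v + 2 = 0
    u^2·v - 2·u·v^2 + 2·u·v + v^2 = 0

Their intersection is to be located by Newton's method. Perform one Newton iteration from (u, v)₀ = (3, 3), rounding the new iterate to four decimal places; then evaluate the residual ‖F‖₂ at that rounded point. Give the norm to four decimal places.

At (3, 3): F = (-31.0000, 0.0000).
Jacobian J = [[-2·u·v - 2·u - 1, -u^2 + 2], [2·u·v - 2·v^2 + 2·v, u^2 - 4·u·v + 2·u + 2·v]].
At the point, J = [[-25.0000, -7.0000], [6.0000, -15.0000]] (det J = 417.0000).
Solving J·Δ = −F gives Δ = (-1.1151, -0.4460).
Then the next iterate is (u, v)₁ = (1.8849, 2.5540).
Re-evaluating at (1.8849, 2.5540): F = (-7.403722, 0.634870), so ‖F‖₂ = 7.4309.

7.4309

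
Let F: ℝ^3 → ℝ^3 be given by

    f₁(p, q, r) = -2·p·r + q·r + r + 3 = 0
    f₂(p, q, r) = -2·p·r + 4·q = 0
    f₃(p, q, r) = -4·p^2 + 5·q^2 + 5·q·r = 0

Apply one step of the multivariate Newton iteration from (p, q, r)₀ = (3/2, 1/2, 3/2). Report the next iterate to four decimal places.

At (3/2, 1/2, 3/2): F = (0.7500, -2.5000, -4.0000).
Jacobian J = [[-2·r, r, -2·p + q + 1], [-2·r, 4, -2·p], [-8·p, 10·q + 5·r, 5·q]].
At the point, J = [[-3.0000, 1.5000, -1.5000], [-3.0000, 4.0000, -3.0000], [-12.0000, 12.5000, 2.5000]] (det J = -93.0000).
Solving J·Δ = −F gives Δ = (0.9234, 1.2298, -0.1169).
Then the next iterate is (p, q, r)₁ = (2.4234, 1.7298, 1.3831).

(2.4234, 1.7298, 1.3831)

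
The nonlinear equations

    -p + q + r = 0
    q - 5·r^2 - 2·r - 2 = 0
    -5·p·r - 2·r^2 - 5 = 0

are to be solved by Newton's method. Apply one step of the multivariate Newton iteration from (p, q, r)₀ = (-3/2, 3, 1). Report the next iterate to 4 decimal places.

At (-3/2, 3, 1): F = (5.5000, -6.0000, 0.5000).
Jacobian J = [[-1, 1, 1], [0, 1, -10·r - 2], [-5·r, 0, -5·p - 4·r]].
At the point, J = [[-1.0000, 1.0000, 1.0000], [0.0000, 1.0000, -12.0000], [-5.0000, 0.0000, 3.5000]] (det J = 61.5000).
Solving J·Δ = −F gives Δ = (-0.5488, -5.1220, -0.9268).
Then the next iterate is (p, q, r)₁ = (-2.0488, -2.1220, 0.0732).

(-2.0488, -2.1220, 0.0732)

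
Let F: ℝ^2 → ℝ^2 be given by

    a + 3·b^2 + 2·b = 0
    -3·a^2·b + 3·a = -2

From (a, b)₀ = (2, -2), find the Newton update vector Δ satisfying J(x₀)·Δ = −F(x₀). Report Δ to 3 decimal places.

At (2, -2): F = (10.000, 32.000).
Jacobian J = [[1, 6·b + 2], [-6·a·b + 3, -3·a^2]].
At the point, J = [[1.000, -10.000], [27.000, -12.000]] (det J = 258.000).
Solving J·Δ = −F gives Δ = (-0.775, 0.922).

(-0.775, 0.922)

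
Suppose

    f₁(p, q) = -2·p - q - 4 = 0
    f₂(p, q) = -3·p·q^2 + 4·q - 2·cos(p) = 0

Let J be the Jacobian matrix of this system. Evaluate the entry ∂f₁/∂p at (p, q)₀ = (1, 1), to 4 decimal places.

∂f₁/∂p = -2.
At (1, 1) this is -2.0000.

-2.0000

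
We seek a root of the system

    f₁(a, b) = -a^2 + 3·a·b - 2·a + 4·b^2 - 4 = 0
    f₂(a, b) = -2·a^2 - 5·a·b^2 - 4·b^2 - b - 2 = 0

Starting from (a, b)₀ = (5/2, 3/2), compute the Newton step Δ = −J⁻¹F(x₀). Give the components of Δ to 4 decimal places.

At (5/2, 3/2): F = (5.0000, -53.1250).
Jacobian J = [[-2·a + 3·b - 2, 3·a + 8·b], [-4·a - 5·b^2, -10·a·b - 8·b - 1]].
At the point, J = [[-2.5000, 19.5000], [-21.2500, -50.5000]] (det J = 540.6250).
Solving J·Δ = −F gives Δ = (-1.4491, -0.4422).

(-1.4491, -0.4422)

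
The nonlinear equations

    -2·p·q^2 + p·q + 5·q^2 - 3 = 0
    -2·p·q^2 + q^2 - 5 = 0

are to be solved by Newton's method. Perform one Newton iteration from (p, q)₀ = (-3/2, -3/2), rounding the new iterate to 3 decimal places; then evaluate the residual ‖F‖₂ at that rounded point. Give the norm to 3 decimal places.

At (-3/2, -3/2): F = (17.250, 4.000).
Jacobian J = [[-2·q^2 + q, -4·p·q + p + 10·q], [-2·q^2, -4·p·q + 2·q]].
At the point, J = [[-6.000, -25.500], [-4.500, -12.000]] (det J = -42.750).
Solving J·Δ = −F gives Δ = (-2.456, 1.254).
Then the next iterate is (p, q)₁ = (-3.956, -0.246).
Re-evaluating at (-3.956, -0.246): F = (-1.24544, -4.46068), so ‖F‖₂ = 4.631.

4.631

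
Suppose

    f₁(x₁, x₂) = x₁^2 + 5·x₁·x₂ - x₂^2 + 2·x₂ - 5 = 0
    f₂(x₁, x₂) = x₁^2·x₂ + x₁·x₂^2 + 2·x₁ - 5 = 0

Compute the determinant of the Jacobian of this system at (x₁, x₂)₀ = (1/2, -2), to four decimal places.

-18.2500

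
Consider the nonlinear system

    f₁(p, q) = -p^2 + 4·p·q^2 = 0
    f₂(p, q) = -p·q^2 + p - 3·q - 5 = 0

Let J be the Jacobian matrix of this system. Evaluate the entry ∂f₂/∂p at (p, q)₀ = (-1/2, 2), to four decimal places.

-3.0000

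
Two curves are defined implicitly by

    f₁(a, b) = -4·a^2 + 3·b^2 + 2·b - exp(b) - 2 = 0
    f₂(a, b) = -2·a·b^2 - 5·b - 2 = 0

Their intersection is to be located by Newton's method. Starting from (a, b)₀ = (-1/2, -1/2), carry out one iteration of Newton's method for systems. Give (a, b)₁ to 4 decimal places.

(0.4815, -0.4568)

At (-1/2, -1/2): F = (-3.856531, 0.7500).
Jacobian J = [[-8·a, 6·b - exp(b) + 2], [-2·b^2, -4·a·b - 5]].
At the point, J = [[4.0000, -1.606531], [-0.5000, -6.0000]] (det J = -24.803265).
Solving J·Δ = −F gives Δ = (0.9815, 0.0432).
Then the next iterate is (a, b)₁ = (0.4815, -0.4568).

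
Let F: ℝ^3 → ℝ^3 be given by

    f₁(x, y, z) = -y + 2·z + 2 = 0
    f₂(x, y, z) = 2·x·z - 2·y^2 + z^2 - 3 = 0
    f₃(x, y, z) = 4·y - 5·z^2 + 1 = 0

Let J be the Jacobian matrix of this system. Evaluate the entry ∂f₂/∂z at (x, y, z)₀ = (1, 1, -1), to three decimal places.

∂f₂/∂z = 2·x + 2·z.
At (1, 1, -1) this is 0.000.

0.000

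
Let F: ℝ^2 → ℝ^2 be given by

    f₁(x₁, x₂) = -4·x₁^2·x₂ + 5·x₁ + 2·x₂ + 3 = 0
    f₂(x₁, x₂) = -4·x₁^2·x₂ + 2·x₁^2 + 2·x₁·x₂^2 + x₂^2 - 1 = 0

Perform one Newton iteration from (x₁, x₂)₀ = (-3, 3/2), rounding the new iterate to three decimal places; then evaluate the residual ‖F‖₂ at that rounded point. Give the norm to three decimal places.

20.897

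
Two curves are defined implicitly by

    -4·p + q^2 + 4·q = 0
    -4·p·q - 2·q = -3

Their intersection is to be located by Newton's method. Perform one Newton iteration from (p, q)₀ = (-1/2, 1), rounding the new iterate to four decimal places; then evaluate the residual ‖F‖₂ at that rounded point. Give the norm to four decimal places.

2.0489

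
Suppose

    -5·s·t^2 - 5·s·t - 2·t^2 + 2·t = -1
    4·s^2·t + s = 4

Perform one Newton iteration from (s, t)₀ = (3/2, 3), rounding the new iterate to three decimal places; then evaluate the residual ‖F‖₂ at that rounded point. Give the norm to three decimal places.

At (3/2, 3): F = (-101.000, 24.500).
Jacobian J = [[-5·t^2 - 5·t, -10·s·t - 5·s - 4·t + 2], [8·s·t + 1, 4·s^2]].
At the point, J = [[-60.000, -62.500], [37.000, 9.000]] (det J = 1772.500).
Solving J·Δ = −F gives Δ = (-0.351, -1.279).
Then the next iterate is (s, t)₁ = (1.149, 1.721).
Re-evaluating at (1.149, 1.721): F = (-28.38460, 6.23726), so ‖F‖₂ = 29.062.

29.062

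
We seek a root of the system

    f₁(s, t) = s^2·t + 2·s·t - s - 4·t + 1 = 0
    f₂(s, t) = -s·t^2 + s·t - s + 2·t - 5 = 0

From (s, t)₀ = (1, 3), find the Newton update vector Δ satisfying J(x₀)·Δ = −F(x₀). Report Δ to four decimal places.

(0.0750, -2.1750)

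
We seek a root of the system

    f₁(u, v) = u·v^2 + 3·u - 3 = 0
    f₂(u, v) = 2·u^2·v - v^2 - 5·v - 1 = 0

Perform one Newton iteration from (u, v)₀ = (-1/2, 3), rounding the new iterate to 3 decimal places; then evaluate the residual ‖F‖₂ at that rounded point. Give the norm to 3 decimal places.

6.217

At (-1/2, 3): F = (-9.000, -23.500).
Jacobian J = [[v^2 + 3, 2·u·v], [4·u·v, 2·u^2 - 2·v - 5]].
At the point, J = [[12.000, -3.000], [-6.000, -10.500]] (det J = -144.000).
Solving J·Δ = −F gives Δ = (0.167, -2.333).
Then the next iterate is (u, v)₁ = (-0.333, 0.667).
Re-evaluating at (-0.333, 0.667): F = (-4.14715, -4.63196), so ‖F‖₂ = 6.217.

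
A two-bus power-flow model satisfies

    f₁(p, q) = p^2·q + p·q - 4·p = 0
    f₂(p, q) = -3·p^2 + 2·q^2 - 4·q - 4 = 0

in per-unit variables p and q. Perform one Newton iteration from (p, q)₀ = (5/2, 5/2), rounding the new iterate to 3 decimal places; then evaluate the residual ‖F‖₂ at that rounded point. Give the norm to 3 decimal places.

5.337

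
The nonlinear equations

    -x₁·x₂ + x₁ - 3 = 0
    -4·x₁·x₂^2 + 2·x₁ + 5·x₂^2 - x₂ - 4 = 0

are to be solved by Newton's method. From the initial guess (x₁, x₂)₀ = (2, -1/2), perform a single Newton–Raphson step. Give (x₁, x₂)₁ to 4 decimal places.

(2.1000, -0.4250)

At (2, -1/2): F = (0.0000, -0.2500).
Jacobian J = [[-x₂ + 1, -x₁], [-4·x₂^2 + 2, -8·x₁·x₂ + 10·x₂ - 1]].
At the point, J = [[1.5000, -2.0000], [1.0000, 2.0000]] (det J = 5.0000).
Solving J·Δ = −F gives Δ = (0.1000, 0.0750).
Then the next iterate is (x₁, x₂)₁ = (2.1000, -0.4250).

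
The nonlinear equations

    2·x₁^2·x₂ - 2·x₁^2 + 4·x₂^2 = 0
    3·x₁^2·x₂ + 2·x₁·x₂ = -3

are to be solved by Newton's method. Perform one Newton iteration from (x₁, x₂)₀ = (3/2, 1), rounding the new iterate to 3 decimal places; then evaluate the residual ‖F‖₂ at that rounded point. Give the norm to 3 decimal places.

4.914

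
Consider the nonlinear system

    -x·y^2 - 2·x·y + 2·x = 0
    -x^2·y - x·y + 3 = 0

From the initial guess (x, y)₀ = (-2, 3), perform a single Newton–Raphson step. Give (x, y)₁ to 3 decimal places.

At (-2, 3): F = (26.000, -3.000).
Jacobian J = [[-y^2 - 2·y + 2, -2·x·y - 2·x], [-2·x·y - y, -x^2 - x]].
At the point, J = [[-13.000, 16.000], [9.000, -2.000]] (det J = -118.000).
Solving J·Δ = −F gives Δ = (-0.034, -1.653).
Then the next iterate is (x, y)₁ = (-2.034, 1.347).

(-2.034, 1.347)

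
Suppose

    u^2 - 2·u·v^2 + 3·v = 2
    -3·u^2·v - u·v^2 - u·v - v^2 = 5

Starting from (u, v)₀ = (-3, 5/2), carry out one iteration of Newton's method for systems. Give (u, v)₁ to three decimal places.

At (-3, 5/2): F = (52.000, -52.500).
Jacobian J = [[2·u - 2·v^2, -4·u·v + 3], [-6·u·v - v^2 - v, -3·u^2 - 2·u·v - u - 2·v]].
At the point, J = [[-18.500, 33.000], [36.250, -14.000]] (det J = -937.250).
Solving J·Δ = −F gives Δ = (1.072, -0.975).
Then the next iterate is (u, v)₁ = (-1.928, 1.525).

(-1.928, 1.525)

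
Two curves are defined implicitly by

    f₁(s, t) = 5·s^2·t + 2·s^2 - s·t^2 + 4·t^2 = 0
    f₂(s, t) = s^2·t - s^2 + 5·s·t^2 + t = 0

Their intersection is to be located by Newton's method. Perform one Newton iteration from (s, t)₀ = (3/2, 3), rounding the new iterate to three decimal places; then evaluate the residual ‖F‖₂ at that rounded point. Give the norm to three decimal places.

34.306

At (3/2, 3): F = (60.750, 75.000).
Jacobian J = [[10·s·t + 4·s - t^2, 5·s^2 - 2·s·t + 8·t], [2·s·t - 2·s + 5·t^2, s^2 + 10·s·t + 1]].
At the point, J = [[42.000, 26.250], [51.000, 48.250]] (det J = 687.750).
Solving J·Δ = −F gives Δ = (-1.399, -0.075).
Then the next iterate is (s, t)₁ = (0.101, 2.925).
Re-evaluating at (0.101, 2.925): F = (33.52797, 7.26523), so ‖F‖₂ = 34.306.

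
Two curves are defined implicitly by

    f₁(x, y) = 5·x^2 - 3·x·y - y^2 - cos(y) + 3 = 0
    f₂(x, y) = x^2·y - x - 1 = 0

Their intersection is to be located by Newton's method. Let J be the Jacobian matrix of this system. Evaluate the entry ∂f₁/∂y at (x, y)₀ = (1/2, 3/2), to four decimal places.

∂f₁/∂y = -3·x - 2·y + sin(y).
At (1/2, 3/2) this is -3.5025.

-3.5025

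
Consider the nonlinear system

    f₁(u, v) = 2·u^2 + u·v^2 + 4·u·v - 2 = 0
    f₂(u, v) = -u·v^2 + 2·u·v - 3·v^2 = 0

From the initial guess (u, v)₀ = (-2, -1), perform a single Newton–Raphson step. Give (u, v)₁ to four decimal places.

At (-2, -1): F = (12.0000, 3.0000).
Jacobian J = [[4·u + v^2 + 4·v, 2·u·v + 4·u], [-v^2 + 2·v, -2·u·v + 2·u - 6·v]].
At the point, J = [[-11.0000, -4.0000], [-3.0000, -2.0000]] (det J = 10.0000).
Solving J·Δ = −F gives Δ = (1.2000, -0.3000).
Then the next iterate is (u, v)₁ = (-0.8000, -1.3000).

(-0.8000, -1.3000)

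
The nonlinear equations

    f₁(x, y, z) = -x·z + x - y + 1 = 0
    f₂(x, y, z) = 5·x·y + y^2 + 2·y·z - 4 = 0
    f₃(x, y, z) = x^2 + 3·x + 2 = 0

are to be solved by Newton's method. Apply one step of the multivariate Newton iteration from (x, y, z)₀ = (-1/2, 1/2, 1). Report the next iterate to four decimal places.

At (-1/2, 1/2, 1): F = (0.5000, -4.0000, 0.7500).
Jacobian J = [[-z + 1, -1, -x], [5·y, 5·x + 2·y + 2·z, 2·y], [2·x + 3, 0, 0]].
At the point, J = [[0.0000, -1.0000, 0.5000], [2.5000, 0.5000, 1.0000], [2.0000, 0.0000, 0.0000]] (det J = -2.5000).
Solving J·Δ = −F gives Δ = (-0.3750, 2.3750, 3.7500).
Then the next iterate is (x, y, z)₁ = (-0.8750, 2.8750, 4.7500).

(-0.8750, 2.8750, 4.7500)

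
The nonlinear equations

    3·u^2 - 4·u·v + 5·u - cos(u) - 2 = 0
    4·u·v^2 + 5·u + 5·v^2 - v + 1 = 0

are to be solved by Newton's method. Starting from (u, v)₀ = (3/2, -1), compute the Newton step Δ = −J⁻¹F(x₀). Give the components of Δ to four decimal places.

(-0.7707, 0.5897)

At (3/2, -1): F = (18.179263, 20.5000).
Jacobian J = [[6·u - 4·v + sin(u) + 5, -4·u], [4·v^2 + 5, 8·u·v + 10·v - 1]].
At the point, J = [[18.997495, -6.0000], [9.0000, -23.0000]] (det J = -382.942385).
Solving J·Δ = −F gives Δ = (-0.7707, 0.5897).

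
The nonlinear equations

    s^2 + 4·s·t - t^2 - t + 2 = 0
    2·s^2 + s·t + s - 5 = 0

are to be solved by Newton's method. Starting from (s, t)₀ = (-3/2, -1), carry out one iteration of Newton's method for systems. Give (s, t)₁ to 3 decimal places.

(-2.417, 2.333)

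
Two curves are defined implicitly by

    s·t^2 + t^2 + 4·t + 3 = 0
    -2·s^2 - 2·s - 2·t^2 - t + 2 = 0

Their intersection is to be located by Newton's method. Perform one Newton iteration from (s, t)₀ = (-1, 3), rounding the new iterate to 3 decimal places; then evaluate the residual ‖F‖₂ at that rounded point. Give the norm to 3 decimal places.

At (-1, 3): F = (15.000, -19.000).
Jacobian J = [[t^2, 2·s·t + 2·t + 4], [-4·s - 2, -4·t - 1]].
At the point, J = [[9.000, 4.000], [2.000, -13.000]] (det J = -125.000).
Solving J·Δ = −F gives Δ = (-0.952, -1.608).
Then the next iterate is (s, t)₁ = (-1.952, 1.392).
Re-evaluating at (-1.952, 1.392): F = (6.72334, -6.98394), so ‖F‖₂ = 9.694.

9.694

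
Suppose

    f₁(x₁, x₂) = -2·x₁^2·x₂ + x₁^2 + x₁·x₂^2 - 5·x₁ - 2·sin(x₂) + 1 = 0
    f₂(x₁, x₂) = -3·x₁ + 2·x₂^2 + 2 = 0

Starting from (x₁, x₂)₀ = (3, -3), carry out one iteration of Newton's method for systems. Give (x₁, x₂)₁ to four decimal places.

At (3, -3): F = (76.282240, 11.0000).
Jacobian J = [[-4·x₁·x₂ + 2·x₁ + x₂^2 - 5, -2·x₁^2 + 2·x₁·x₂ - 2·cos(x₂)], [-3, 4·x₂]].
At the point, J = [[46.0000, -34.020015], [-3.0000, -12.0000]] (det J = -654.060045).
Solving J·Δ = −F gives Δ = (-0.8274, 1.1235).
Then the next iterate is (x₁, x₂)₁ = (2.1726, -1.8765).

(2.1726, -1.8765)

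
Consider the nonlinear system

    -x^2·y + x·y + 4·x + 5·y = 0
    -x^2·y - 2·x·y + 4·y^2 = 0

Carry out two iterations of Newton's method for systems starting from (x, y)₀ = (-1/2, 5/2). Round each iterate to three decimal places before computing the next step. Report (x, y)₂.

(-0.624, 0.536)

At (-1/2, 5/2): F = (8.625, 26.875).
Jacobian J = [[-2·x·y + y + 4, -x^2 + x + 5], [-2·x·y - 2·y, -x^2 - 2·x + 8·y]].
At the point, J = [[9.000, 4.250], [-2.500, 20.750]] (det J = 197.375).
Solving J·Δ = −F gives Δ = (-0.328, -1.335).
Then the next iterate is (x, y)₁ = (-0.828, 1.165).
Round to (-0.828, 1.165) and repeat: F = (0.74967, 6.55943), J = [[7.09424, 3.48642], [-0.40076, 10.29042]].
Δ = (0.204, -0.629), so (x, y)₂ = (-0.624, 0.536).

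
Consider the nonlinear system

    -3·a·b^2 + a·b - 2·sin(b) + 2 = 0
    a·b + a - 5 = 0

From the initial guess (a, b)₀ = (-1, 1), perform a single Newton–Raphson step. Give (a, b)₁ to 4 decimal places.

At (-1, 1): F = (2.317058, -7.0000).
Jacobian J = [[-3·b^2 + b, -6·a·b + a - 2·cos(b)], [b + 1, a]].
At the point, J = [[-2.0000, 3.919395], [2.0000, -1.0000]] (det J = -5.838791).
Solving J·Δ = −F gives Δ = (4.3020, 1.6041).
Then the next iterate is (a, b)₁ = (3.3020, 2.6041).

(3.3020, 2.6041)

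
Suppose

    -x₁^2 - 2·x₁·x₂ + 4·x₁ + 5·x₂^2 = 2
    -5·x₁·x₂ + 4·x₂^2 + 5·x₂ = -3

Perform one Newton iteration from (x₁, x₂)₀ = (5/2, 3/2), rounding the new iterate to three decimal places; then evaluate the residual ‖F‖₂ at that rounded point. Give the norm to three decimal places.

1.923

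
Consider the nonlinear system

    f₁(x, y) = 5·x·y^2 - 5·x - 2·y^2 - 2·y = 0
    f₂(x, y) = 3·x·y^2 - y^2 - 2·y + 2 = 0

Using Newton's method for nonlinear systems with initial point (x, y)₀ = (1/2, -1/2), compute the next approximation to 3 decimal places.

At (1/2, -1/2): F = (-1.375, 3.125).
Jacobian J = [[5·y^2 - 5, 10·x·y - 4·y - 2], [3·y^2, 6·x·y - 2·y - 2]].
At the point, J = [[-3.750, -2.500], [0.750, -2.500]] (det J = 11.250).
Solving J·Δ = −F gives Δ = (-1.000, 0.950).
Then the next iterate is (x, y)₁ = (-0.500, 0.450).

(-0.500, 0.450)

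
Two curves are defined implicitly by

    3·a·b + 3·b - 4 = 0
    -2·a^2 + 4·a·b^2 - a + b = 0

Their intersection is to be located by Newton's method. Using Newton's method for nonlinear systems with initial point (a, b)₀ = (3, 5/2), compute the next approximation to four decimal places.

At (3, 5/2): F = (26.0000, 56.5000).
Jacobian J = [[3·b, 3·a + 3], [-4·a + 4·b^2 - 1, 8·a·b + 1]].
At the point, J = [[7.5000, 12.0000], [12.0000, 61.0000]] (det J = 313.5000).
Solving J·Δ = −F gives Δ = (-2.8963, -0.3565).
Then the next iterate is (a, b)₁ = (0.1037, 2.1435).

(0.1037, 2.1435)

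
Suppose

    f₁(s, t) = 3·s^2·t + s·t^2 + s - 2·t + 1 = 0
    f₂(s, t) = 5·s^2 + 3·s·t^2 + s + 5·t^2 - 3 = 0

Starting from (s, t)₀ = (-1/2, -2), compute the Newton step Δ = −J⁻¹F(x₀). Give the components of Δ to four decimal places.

At (-1/2, -2): F = (1.0000, 11.7500).
Jacobian J = [[6·s·t + t^2 + 1, 3·s^2 + 2·s·t - 2], [10·s + 3·t^2 + 1, 6·s·t + 10·t]].
At the point, J = [[11.0000, 0.7500], [8.0000, -14.0000]] (det J = -160.0000).
Solving J·Δ = −F gives Δ = (-0.1426, 0.7578).

(-0.1426, 0.7578)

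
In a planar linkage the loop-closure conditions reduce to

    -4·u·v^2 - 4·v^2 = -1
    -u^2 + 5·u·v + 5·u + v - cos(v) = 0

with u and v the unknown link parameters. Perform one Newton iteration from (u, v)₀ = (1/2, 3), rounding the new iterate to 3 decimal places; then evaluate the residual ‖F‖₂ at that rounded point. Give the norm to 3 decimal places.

At (1/2, 3): F = (-53.000, 13.73999).
Jacobian J = [[-4·v^2, -8·u·v - 8·v], [-2·u + 5·v + 5, 5·u + sin(v) + 1]].
At the point, J = [[-36.000, -36.000], [19.000, 3.64112]] (det J = 552.91968).
Solving J·Δ = −F gives Δ = (-0.546, -0.927).
Then the next iterate is (u, v)₁ = (-0.046, 2.073).
Re-evaluating at (-0.046, 2.073): F = (-15.39861, 1.84545), so ‖F‖₂ = 15.509.

15.509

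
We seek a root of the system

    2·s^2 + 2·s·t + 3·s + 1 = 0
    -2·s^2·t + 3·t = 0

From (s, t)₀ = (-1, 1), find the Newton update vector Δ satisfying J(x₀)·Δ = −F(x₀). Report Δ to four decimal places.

(0.0000, -1.0000)

At (-1, 1): F = (-2.0000, 1.0000).
Jacobian J = [[4·s + 2·t + 3, 2·s], [-4·s·t, -2·s^2 + 3]].
At the point, J = [[1.0000, -2.0000], [4.0000, 1.0000]] (det J = 9.0000).
Solving J·Δ = −F gives Δ = (0.0000, -1.0000).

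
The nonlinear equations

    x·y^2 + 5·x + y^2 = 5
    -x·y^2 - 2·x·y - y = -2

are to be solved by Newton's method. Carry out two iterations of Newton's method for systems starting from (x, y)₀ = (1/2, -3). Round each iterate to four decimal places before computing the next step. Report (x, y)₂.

At (1/2, -3): F = (11.0000, 3.5000).
Jacobian J = [[y^2 + 5, 2·x·y + 2·y], [-y^2 - 2·y, -2·x·y - 2·x - 1]].
At the point, J = [[14.0000, -9.0000], [-3.0000, 1.0000]] (det J = -13.0000).
Solving J·Δ = −F gives Δ = (3.2692, 6.3077).
Then the next iterate is (x, y)₁ = (3.7692, 3.3077).
Round to (3.7692, 3.3077) and repeat: F = (66.025242, -67.480828), J = [[15.940879, 31.550166], [-17.556279, -33.473166]].
Δ = (3.9899, -4.1086), so (x, y)₂ = (7.7591, -0.8009).

(7.7591, -0.8009)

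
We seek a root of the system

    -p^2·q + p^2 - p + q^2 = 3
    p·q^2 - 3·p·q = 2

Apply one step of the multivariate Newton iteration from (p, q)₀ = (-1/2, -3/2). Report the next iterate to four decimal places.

At (-1/2, -3/2): F = (0.3750, -5.3750).
Jacobian J = [[-2·p·q + 2·p - 1, -p^2 + 2·q], [q^2 - 3·q, 2·p·q - 3·p]].
At the point, J = [[-3.5000, -3.2500], [6.7500, 3.0000]] (det J = 11.4375).
Solving J·Δ = −F gives Δ = (1.4290, -1.4235).
Then the next iterate is (p, q)₁ = (0.9290, -2.9235).

(0.9290, -2.9235)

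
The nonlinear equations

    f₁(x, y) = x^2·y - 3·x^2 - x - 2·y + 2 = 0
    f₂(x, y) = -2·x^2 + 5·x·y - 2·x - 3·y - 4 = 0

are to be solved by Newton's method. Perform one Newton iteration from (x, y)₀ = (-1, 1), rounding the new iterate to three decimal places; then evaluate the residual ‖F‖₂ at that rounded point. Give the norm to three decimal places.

2.147

At (-1, 1): F = (-1.000, -12.000).
Jacobian J = [[2·x·y - 6·x - 1, x^2 - 2], [-4·x + 5·y - 2, 5·x - 3]].
At the point, J = [[3.000, -1.000], [7.000, -8.000]] (det J = -17.000).
Solving J·Δ = −F gives Δ = (-0.235, -1.706).
Then the next iterate is (x, y)₁ = (-1.235, -0.706).
Re-evaluating at (-1.235, -0.706): F = (-1.00548, 1.89710), so ‖F‖₂ = 2.147.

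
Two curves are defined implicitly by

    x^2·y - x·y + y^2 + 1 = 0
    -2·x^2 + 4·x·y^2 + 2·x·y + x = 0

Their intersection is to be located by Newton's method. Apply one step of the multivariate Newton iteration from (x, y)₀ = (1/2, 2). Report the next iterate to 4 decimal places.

(0.5421, 0.8000)

At (1/2, 2): F = (4.5000, 10.0000).
Jacobian J = [[2·x·y - y, x^2 - x + 2·y], [-4·x + 4·y^2 + 2·y + 1, 8·x·y + 2·x]].
At the point, J = [[0.0000, 3.7500], [19.0000, 9.0000]] (det J = -71.2500).
Solving J·Δ = −F gives Δ = (0.0421, -1.2000).
Then the next iterate is (x, y)₁ = (0.5421, 0.8000).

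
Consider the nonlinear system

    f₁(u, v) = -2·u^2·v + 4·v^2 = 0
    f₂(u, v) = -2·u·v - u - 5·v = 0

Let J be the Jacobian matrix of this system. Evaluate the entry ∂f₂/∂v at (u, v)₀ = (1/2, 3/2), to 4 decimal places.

-6.0000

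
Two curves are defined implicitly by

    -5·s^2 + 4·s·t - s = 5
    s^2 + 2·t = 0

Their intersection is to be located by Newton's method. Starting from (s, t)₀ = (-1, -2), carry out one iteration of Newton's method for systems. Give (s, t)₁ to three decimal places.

(-3.333, -2.833)

At (-1, -2): F = (-1.000, -3.000).
Jacobian J = [[-10·s + 4·t - 1, 4·s], [2·s, 2]].
At the point, J = [[1.000, -4.000], [-2.000, 2.000]] (det J = -6.000).
Solving J·Δ = −F gives Δ = (-2.333, -0.833).
Then the next iterate is (s, t)₁ = (-3.333, -2.833).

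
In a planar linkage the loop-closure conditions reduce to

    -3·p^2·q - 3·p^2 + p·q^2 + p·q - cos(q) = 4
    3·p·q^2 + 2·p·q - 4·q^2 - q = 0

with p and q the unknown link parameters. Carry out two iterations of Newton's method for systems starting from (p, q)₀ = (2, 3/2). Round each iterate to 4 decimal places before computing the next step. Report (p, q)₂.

(-6.3215, -30.8686)

At (2, 3/2): F = (-26.570737, 9.0000).
Jacobian J = [[-6·p·q - 6·p + q^2 + q, -3·p^2 + 2·p·q + p + sin(q)], [3·q^2 + 2·q, 6·p·q + 2·p - 8·q - 1]].
At the point, J = [[-26.2500, -3.002505], [9.7500, 9.0000]] (det J = -206.975576).
Solving J·Δ = −F gives Δ = (-1.0248, 0.1102).
Then the next iterate is (p, q)₁ = (0.9752, 1.6102).
Round to (0.9752, 1.6102) and repeat: F = (-7.308914, -1.255310), J = [[-11.069858, 2.261913], [10.998632, -2.509598]].
Δ = (-7.2967, -32.4788), so (p, q)₂ = (-6.3215, -30.8686).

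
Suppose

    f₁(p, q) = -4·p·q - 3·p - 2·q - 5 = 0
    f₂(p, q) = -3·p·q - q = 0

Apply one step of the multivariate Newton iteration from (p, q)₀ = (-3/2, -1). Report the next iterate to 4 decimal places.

(-1.7059, 0.1765)

At (-3/2, -1): F = (-4.5000, -3.5000).
Jacobian J = [[-4·q - 3, -4·p - 2], [-3·q, -3·p - 1]].
At the point, J = [[1.0000, 4.0000], [3.0000, 3.5000]] (det J = -8.5000).
Solving J·Δ = −F gives Δ = (-0.2059, 1.1765).
Then the next iterate is (p, q)₁ = (-1.7059, 0.1765).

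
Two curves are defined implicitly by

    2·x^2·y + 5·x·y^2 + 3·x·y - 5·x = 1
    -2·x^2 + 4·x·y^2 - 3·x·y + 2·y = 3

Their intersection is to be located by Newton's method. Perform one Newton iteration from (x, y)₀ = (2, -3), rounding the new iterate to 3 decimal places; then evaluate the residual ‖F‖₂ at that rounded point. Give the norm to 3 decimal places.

20.186

At (2, -3): F = (37.000, 73.000).
Jacobian J = [[4·x·y + 5·y^2 + 3·y - 5, 2·x^2 + 10·x·y + 3·x], [-4·x + 4·y^2 - 3·y, 8·x·y - 3·x + 2]].
At the point, J = [[7.000, -46.000], [37.000, -52.000]] (det J = 1338.000).
Solving J·Δ = −F gives Δ = (-1.072, 0.641).
Then the next iterate is (x, y)₁ = (0.928, -2.359).
Re-evaluating at (0.928, -2.359): F = (9.55053, 17.78393), so ‖F‖₂ = 20.186.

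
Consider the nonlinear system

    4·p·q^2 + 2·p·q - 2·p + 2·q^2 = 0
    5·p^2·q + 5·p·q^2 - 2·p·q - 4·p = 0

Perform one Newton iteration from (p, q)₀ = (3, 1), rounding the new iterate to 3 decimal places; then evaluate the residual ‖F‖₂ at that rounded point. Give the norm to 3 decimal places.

11.553

At (3, 1): F = (14.000, 42.000).
Jacobian J = [[4·q^2 + 2·q - 2, 8·p·q + 2·p + 4·q], [10·p·q + 5·q^2 - 2·q - 4, 5·p^2 + 10·p·q - 2·p]].
At the point, J = [[4.000, 34.000], [29.000, 69.000]] (det J = -710.000).
Solving J·Δ = −F gives Δ = (-0.651, -0.335).
Then the next iterate is (p, q)₁ = (2.349, 0.665).
Re-evaluating at (2.349, 0.665): F = (3.46577, 11.02045), so ‖F‖₂ = 11.553.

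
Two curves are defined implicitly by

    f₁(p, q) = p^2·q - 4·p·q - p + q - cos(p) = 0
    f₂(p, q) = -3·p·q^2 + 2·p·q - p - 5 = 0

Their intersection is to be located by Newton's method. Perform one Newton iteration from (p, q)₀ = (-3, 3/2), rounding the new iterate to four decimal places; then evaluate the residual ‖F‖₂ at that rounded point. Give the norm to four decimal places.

5.7202

At (-3, 3/2): F = (36.989992, 9.2500).
Jacobian J = [[2·p·q - 4·q + sin(p) - 1, p^2 - 4·p + 1], [-3·q^2 + 2·q - 1, -6·p·q + 2·p]].
At the point, J = [[-16.141120, 22.0000], [-4.7500, 21.0000]] (det J = -234.463520).
Solving J·Δ = −F gives Δ = (2.4451, 0.1126).
Then the next iterate is (p, q)₁ = (-0.5549, 1.6126).
Re-evaluating at (-0.5549, 1.6126): F = (5.393416, -1.905746), so ‖F‖₂ = 5.7202.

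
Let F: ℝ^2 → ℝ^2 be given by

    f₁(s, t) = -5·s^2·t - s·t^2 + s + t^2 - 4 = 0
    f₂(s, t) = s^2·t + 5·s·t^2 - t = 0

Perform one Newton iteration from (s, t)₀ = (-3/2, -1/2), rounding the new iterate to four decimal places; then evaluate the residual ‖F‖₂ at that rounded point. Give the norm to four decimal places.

14.4586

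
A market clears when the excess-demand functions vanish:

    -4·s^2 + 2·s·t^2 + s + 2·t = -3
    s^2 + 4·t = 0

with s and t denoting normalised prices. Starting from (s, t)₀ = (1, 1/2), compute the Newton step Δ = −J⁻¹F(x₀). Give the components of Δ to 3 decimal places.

At (1, 1/2): F = (1.500, 3.000).
Jacobian J = [[-8·s + 2·t^2 + 1, 4·s·t + 2], [2·s, 4]].
At the point, J = [[-6.500, 4.000], [2.000, 4.000]] (det J = -34.000).
Solving J·Δ = −F gives Δ = (-0.176, -0.662).

(-0.176, -0.662)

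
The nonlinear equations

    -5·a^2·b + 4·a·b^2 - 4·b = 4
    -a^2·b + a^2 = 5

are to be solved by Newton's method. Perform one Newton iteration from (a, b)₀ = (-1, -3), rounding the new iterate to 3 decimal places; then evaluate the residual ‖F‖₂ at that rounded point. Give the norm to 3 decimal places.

0.760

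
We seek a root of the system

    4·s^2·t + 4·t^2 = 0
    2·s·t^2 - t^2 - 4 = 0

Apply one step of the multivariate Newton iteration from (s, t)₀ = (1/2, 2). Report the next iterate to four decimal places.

(1.0000, 0.7059)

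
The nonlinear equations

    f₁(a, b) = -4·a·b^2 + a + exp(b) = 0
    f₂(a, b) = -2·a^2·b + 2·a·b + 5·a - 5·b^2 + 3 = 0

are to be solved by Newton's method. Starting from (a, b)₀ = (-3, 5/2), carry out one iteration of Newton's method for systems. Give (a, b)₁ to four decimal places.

At (-3, 5/2): F = (84.182494, -103.2500).
Jacobian J = [[-4·b^2 + 1, -8·a·b + exp(b)], [-4·a·b + 2·b + 5, -2·a^2 + 2·a - 10·b]].
At the point, J = [[-24.0000, 72.182494], [40.0000, -49.0000]] (det J = -1711.299758).
Solving J·Δ = −F gives Δ = (1.9447, -0.5197).
Then the next iterate is (a, b)₁ = (-1.0553, 1.9803).

(-1.0553, 1.9803)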